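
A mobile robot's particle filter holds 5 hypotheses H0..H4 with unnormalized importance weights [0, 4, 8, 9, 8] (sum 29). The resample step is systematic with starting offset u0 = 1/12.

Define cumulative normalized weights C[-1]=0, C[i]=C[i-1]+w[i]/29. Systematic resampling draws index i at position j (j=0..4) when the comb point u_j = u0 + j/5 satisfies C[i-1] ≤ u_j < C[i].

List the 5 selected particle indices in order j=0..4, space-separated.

C = [0, 4/29, 12/29, 21/29, 1]
j=0: u_0=1/12 ∈ [0, 4/29) → index 1
j=1: u_1=17/60 ∈ [4/29, 12/29) → index 2
j=2: u_2=29/60 ∈ [12/29, 21/29) → index 3
j=3: u_3=41/60 ∈ [12/29, 21/29) → index 3
j=4: u_4=53/60 ∈ [21/29, 1) → index 4

1 2 3 3 4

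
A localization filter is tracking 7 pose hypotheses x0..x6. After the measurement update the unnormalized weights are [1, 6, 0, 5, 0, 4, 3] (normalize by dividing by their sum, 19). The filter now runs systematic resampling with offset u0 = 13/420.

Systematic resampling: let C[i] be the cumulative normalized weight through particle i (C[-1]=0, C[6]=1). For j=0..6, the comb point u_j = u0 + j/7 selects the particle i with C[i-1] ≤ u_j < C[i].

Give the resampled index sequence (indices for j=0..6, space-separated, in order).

C = [1/19, 7/19, 7/19, 12/19, 12/19, 16/19, 1]
j=0: u_0=13/420 ∈ [0, 1/19) → index 0
j=1: u_1=73/420 ∈ [1/19, 7/19) → index 1
j=2: u_2=19/60 ∈ [1/19, 7/19) → index 1
j=3: u_3=193/420 ∈ [7/19, 12/19) → index 3
j=4: u_4=253/420 ∈ [7/19, 12/19) → index 3
j=5: u_5=313/420 ∈ [12/19, 16/19) → index 5
j=6: u_6=373/420 ∈ [16/19, 1) → index 6

0 1 1 3 3 5 6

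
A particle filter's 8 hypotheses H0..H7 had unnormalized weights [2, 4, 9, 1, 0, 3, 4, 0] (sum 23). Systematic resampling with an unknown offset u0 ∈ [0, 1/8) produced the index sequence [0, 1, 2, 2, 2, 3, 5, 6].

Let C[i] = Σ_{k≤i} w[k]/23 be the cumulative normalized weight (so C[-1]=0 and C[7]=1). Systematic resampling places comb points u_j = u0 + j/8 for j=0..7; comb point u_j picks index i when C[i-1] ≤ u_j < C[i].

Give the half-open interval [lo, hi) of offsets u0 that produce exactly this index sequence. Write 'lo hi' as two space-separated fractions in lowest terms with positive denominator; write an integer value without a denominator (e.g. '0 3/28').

C = [2/23, 6/23, 15/23, 16/23, 16/23, 19/23, 1, 1]
j=0 picked index 0: u0 ∈ [0, 2/23)
j=1 picked index 1: u0 ∈ [-7/184, 25/184)
j=2 picked index 2: u0 ∈ [1/92, 37/92)
j=3 picked index 2: u0 ∈ [-21/184, 51/184)
j=4 picked index 2: u0 ∈ [-11/46, 7/46)
j=5 picked index 3: u0 ∈ [5/184, 13/184)
j=6 picked index 5: u0 ∈ [-5/92, 7/92)
j=7 picked index 6: u0 ∈ [-9/184, 1/8)
intersection: [5/184, 13/184)

5/184 13/184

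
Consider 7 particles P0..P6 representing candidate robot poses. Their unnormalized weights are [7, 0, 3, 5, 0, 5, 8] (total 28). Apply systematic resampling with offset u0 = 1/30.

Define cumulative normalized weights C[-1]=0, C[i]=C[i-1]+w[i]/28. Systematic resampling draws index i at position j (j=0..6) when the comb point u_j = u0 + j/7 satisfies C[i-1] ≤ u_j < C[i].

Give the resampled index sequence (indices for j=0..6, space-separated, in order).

0 0 2 3 5 6 6

C = [1/4, 1/4, 5/14, 15/28, 15/28, 5/7, 1]
j=0: u_0=1/30 ∈ [0, 1/4) → index 0
j=1: u_1=37/210 ∈ [0, 1/4) → index 0
j=2: u_2=67/210 ∈ [1/4, 5/14) → index 2
j=3: u_3=97/210 ∈ [5/14, 15/28) → index 3
j=4: u_4=127/210 ∈ [15/28, 5/7) → index 5
j=5: u_5=157/210 ∈ [5/7, 1) → index 6
j=6: u_6=187/210 ∈ [5/7, 1) → index 6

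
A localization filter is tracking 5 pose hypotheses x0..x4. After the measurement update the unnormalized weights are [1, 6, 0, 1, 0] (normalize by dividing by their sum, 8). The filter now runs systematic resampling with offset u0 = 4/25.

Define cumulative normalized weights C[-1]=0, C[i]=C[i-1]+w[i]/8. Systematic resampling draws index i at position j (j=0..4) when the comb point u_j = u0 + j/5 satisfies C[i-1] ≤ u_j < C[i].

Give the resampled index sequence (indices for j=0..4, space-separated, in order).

1 1 1 1 3

C = [1/8, 7/8, 7/8, 1, 1]
j=0: u_0=4/25 ∈ [1/8, 7/8) → index 1
j=1: u_1=9/25 ∈ [1/8, 7/8) → index 1
j=2: u_2=14/25 ∈ [1/8, 7/8) → index 1
j=3: u_3=19/25 ∈ [1/8, 7/8) → index 1
j=4: u_4=24/25 ∈ [7/8, 1) → index 3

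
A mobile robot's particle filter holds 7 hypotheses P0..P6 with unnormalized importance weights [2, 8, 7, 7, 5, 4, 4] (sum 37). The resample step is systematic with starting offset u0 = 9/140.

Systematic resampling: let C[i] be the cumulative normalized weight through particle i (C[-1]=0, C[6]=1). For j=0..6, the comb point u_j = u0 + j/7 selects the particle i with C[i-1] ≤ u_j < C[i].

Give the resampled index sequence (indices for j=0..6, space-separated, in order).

1 1 2 3 3 4 6

C = [2/37, 10/37, 17/37, 24/37, 29/37, 33/37, 1]
j=0: u_0=9/140 ∈ [2/37, 10/37) → index 1
j=1: u_1=29/140 ∈ [2/37, 10/37) → index 1
j=2: u_2=7/20 ∈ [10/37, 17/37) → index 2
j=3: u_3=69/140 ∈ [17/37, 24/37) → index 3
j=4: u_4=89/140 ∈ [17/37, 24/37) → index 3
j=5: u_5=109/140 ∈ [24/37, 29/37) → index 4
j=6: u_6=129/140 ∈ [33/37, 1) → index 6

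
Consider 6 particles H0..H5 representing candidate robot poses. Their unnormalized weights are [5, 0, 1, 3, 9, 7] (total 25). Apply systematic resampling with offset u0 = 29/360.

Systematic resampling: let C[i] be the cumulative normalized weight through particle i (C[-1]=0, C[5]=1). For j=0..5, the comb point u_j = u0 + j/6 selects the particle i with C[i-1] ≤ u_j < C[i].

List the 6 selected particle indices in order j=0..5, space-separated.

0 3 4 4 5 5

C = [1/5, 1/5, 6/25, 9/25, 18/25, 1]
j=0: u_0=29/360 ∈ [0, 1/5) → index 0
j=1: u_1=89/360 ∈ [6/25, 9/25) → index 3
j=2: u_2=149/360 ∈ [9/25, 18/25) → index 4
j=3: u_3=209/360 ∈ [9/25, 18/25) → index 4
j=4: u_4=269/360 ∈ [18/25, 1) → index 5
j=5: u_5=329/360 ∈ [18/25, 1) → index 5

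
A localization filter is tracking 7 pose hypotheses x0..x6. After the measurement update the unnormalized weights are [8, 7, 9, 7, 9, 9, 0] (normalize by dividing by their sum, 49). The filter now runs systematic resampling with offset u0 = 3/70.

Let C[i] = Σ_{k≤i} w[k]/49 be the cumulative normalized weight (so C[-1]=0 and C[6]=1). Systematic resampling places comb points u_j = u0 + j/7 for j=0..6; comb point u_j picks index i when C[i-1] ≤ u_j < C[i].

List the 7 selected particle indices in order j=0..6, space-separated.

0 1 2 2 3 4 5

C = [8/49, 15/49, 24/49, 31/49, 40/49, 1, 1]
j=0: u_0=3/70 ∈ [0, 8/49) → index 0
j=1: u_1=13/70 ∈ [8/49, 15/49) → index 1
j=2: u_2=23/70 ∈ [15/49, 24/49) → index 2
j=3: u_3=33/70 ∈ [15/49, 24/49) → index 2
j=4: u_4=43/70 ∈ [24/49, 31/49) → index 3
j=5: u_5=53/70 ∈ [31/49, 40/49) → index 4
j=6: u_6=9/10 ∈ [40/49, 1) → index 5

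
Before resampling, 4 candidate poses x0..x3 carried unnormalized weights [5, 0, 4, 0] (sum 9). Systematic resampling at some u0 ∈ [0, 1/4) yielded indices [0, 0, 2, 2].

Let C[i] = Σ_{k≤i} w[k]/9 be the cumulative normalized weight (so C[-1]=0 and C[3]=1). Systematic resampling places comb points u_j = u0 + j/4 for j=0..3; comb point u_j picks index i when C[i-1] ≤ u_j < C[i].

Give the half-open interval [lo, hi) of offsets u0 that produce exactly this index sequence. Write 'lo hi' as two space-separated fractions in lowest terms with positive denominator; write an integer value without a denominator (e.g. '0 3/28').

C = [5/9, 5/9, 1, 1]
j=0 picked index 0: u0 ∈ [0, 5/9)
j=1 picked index 0: u0 ∈ [-1/4, 11/36)
j=2 picked index 2: u0 ∈ [1/18, 1/2)
j=3 picked index 2: u0 ∈ [-7/36, 1/4)
intersection: [1/18, 1/4)

1/18 1/4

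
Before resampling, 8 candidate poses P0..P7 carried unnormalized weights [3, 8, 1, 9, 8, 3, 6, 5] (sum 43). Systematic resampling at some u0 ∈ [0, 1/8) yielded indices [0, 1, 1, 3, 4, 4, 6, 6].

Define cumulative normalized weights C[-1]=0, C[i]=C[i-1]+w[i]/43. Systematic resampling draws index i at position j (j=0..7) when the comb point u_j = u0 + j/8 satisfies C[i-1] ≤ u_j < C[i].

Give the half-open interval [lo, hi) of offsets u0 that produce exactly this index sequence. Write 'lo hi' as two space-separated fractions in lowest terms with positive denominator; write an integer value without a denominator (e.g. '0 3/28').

C = [3/43, 11/43, 12/43, 21/43, 29/43, 32/43, 38/43, 1]
j=0 picked index 0: u0 ∈ [0, 3/43)
j=1 picked index 1: u0 ∈ [-19/344, 45/344)
j=2 picked index 1: u0 ∈ [-31/172, 1/172)
j=3 picked index 3: u0 ∈ [-33/344, 39/344)
j=4 picked index 4: u0 ∈ [-1/86, 15/86)
j=5 picked index 4: u0 ∈ [-47/344, 17/344)
j=6 picked index 6: u0 ∈ [-1/172, 23/172)
j=7 picked index 6: u0 ∈ [-45/344, 3/344)
intersection: [0, 1/172)

0 1/172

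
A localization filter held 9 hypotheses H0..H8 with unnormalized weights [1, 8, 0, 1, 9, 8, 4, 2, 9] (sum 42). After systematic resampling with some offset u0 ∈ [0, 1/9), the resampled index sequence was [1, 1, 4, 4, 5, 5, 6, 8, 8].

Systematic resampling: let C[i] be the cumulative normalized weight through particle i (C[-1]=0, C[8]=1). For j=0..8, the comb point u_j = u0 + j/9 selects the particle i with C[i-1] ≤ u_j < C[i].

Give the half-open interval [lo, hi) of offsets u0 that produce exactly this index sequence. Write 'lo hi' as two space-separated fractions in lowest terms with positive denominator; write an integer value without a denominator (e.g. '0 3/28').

1/42 1/14

C = [1/42, 3/14, 3/14, 5/21, 19/42, 9/14, 31/42, 11/14, 1]
j=0 picked index 1: u0 ∈ [1/42, 3/14)
j=1 picked index 1: u0 ∈ [-11/126, 13/126)
j=2 picked index 4: u0 ∈ [1/63, 29/126)
j=3 picked index 4: u0 ∈ [-2/21, 5/42)
j=4 picked index 5: u0 ∈ [1/126, 25/126)
j=5 picked index 5: u0 ∈ [-13/126, 11/126)
j=6 picked index 6: u0 ∈ [-1/42, 1/14)
j=7 picked index 8: u0 ∈ [1/126, 2/9)
j=8 picked index 8: u0 ∈ [-13/126, 1/9)
intersection: [1/42, 1/14)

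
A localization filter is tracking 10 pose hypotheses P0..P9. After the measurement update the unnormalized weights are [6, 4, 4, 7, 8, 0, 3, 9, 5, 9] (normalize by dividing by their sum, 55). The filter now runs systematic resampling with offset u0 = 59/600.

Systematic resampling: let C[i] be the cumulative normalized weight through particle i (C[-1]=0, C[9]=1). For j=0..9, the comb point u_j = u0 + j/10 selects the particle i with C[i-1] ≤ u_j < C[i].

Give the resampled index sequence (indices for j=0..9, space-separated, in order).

0 2 3 4 4 7 7 8 9 9

C = [6/55, 2/11, 14/55, 21/55, 29/55, 29/55, 32/55, 41/55, 46/55, 1]
j=0: u_0=59/600 ∈ [0, 6/55) → index 0
j=1: u_1=119/600 ∈ [2/11, 14/55) → index 2
j=2: u_2=179/600 ∈ [14/55, 21/55) → index 3
j=3: u_3=239/600 ∈ [21/55, 29/55) → index 4
j=4: u_4=299/600 ∈ [21/55, 29/55) → index 4
j=5: u_5=359/600 ∈ [32/55, 41/55) → index 7
j=6: u_6=419/600 ∈ [32/55, 41/55) → index 7
j=7: u_7=479/600 ∈ [41/55, 46/55) → index 8
j=8: u_8=539/600 ∈ [46/55, 1) → index 9
j=9: u_9=599/600 ∈ [46/55, 1) → index 9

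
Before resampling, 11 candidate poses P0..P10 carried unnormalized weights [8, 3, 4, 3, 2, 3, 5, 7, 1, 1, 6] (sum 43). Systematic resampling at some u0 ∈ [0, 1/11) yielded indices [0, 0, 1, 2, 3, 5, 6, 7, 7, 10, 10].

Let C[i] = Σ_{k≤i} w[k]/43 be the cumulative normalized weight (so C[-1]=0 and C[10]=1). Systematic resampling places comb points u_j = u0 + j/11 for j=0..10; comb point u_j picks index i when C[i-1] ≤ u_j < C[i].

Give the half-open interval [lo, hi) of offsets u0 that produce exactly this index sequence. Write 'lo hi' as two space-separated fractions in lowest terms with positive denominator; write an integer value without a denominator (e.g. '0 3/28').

20/473 26/473

C = [8/43, 11/43, 15/43, 18/43, 20/43, 23/43, 28/43, 35/43, 36/43, 37/43, 1]
j=0 picked index 0: u0 ∈ [0, 8/43)
j=1 picked index 0: u0 ∈ [-1/11, 45/473)
j=2 picked index 1: u0 ∈ [2/473, 35/473)
j=3 picked index 2: u0 ∈ [-8/473, 36/473)
j=4 picked index 3: u0 ∈ [-7/473, 26/473)
j=5 picked index 5: u0 ∈ [5/473, 38/473)
j=6 picked index 6: u0 ∈ [-5/473, 50/473)
j=7 picked index 7: u0 ∈ [7/473, 84/473)
j=8 picked index 7: u0 ∈ [-36/473, 41/473)
j=9 picked index 10: u0 ∈ [20/473, 2/11)
j=10 picked index 10: u0 ∈ [-23/473, 1/11)
intersection: [20/473, 26/473)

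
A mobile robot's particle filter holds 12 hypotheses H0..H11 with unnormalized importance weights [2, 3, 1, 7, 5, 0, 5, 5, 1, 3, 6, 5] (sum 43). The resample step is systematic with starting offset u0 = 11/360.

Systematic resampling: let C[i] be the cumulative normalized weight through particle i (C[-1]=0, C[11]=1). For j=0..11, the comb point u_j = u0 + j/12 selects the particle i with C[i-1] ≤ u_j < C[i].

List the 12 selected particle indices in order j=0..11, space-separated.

C = [2/43, 5/43, 6/43, 13/43, 18/43, 18/43, 23/43, 28/43, 29/43, 32/43, 38/43, 1]
j=0: u_0=11/360 ∈ [0, 2/43) → index 0
j=1: u_1=41/360 ∈ [2/43, 5/43) → index 1
j=2: u_2=71/360 ∈ [6/43, 13/43) → index 3
j=3: u_3=101/360 ∈ [6/43, 13/43) → index 3
j=4: u_4=131/360 ∈ [13/43, 18/43) → index 4
j=5: u_5=161/360 ∈ [18/43, 23/43) → index 6
j=6: u_6=191/360 ∈ [18/43, 23/43) → index 6
j=7: u_7=221/360 ∈ [23/43, 28/43) → index 7
j=8: u_8=251/360 ∈ [29/43, 32/43) → index 9
j=9: u_9=281/360 ∈ [32/43, 38/43) → index 10
j=10: u_10=311/360 ∈ [32/43, 38/43) → index 10
j=11: u_11=341/360 ∈ [38/43, 1) → index 11

0 1 3 3 4 6 6 7 9 10 10 11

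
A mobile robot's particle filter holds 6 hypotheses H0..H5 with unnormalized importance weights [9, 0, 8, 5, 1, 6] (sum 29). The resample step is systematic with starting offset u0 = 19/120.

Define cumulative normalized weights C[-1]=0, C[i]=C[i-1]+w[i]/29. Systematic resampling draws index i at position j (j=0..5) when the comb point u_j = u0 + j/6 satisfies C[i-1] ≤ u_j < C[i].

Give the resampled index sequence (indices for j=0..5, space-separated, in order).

C = [9/29, 9/29, 17/29, 22/29, 23/29, 1]
j=0: u_0=19/120 ∈ [0, 9/29) → index 0
j=1: u_1=13/40 ∈ [9/29, 17/29) → index 2
j=2: u_2=59/120 ∈ [9/29, 17/29) → index 2
j=3: u_3=79/120 ∈ [17/29, 22/29) → index 3
j=4: u_4=33/40 ∈ [23/29, 1) → index 5
j=5: u_5=119/120 ∈ [23/29, 1) → index 5

0 2 2 3 5 5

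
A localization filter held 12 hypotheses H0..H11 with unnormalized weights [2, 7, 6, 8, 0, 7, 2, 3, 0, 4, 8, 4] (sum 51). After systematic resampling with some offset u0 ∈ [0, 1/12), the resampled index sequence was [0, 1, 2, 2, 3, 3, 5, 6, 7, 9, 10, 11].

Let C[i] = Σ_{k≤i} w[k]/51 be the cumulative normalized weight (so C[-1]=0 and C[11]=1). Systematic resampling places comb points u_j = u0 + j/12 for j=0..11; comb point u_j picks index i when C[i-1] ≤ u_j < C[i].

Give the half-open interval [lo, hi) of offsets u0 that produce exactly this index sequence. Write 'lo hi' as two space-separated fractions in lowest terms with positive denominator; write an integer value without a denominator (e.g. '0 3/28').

C = [2/51, 3/17, 5/17, 23/51, 23/51, 10/17, 32/51, 35/51, 35/51, 13/17, 47/51, 1]
j=0 picked index 0: u0 ∈ [0, 2/51)
j=1 picked index 1: u0 ∈ [-3/68, 19/204)
j=2 picked index 2: u0 ∈ [1/102, 13/102)
j=3 picked index 2: u0 ∈ [-5/68, 3/68)
j=4 picked index 3: u0 ∈ [-2/51, 2/17)
j=5 picked index 3: u0 ∈ [-25/204, 7/204)
j=6 picked index 5: u0 ∈ [-5/102, 3/34)
j=7 picked index 6: u0 ∈ [1/204, 3/68)
j=8 picked index 7: u0 ∈ [-2/51, 1/51)
j=9 picked index 9: u0 ∈ [-13/204, 1/68)
j=10 picked index 10: u0 ∈ [-7/102, 3/34)
j=11 picked index 11: u0 ∈ [1/204, 1/12)
intersection: [1/102, 1/68)

1/102 1/68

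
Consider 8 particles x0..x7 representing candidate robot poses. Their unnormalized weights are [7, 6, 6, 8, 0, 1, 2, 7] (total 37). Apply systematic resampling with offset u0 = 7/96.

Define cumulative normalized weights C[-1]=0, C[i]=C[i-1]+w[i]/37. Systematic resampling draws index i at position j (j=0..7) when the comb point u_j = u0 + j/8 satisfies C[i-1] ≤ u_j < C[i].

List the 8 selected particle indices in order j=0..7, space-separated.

0 1 1 2 3 3 7 7

C = [7/37, 13/37, 19/37, 27/37, 27/37, 28/37, 30/37, 1]
j=0: u_0=7/96 ∈ [0, 7/37) → index 0
j=1: u_1=19/96 ∈ [7/37, 13/37) → index 1
j=2: u_2=31/96 ∈ [7/37, 13/37) → index 1
j=3: u_3=43/96 ∈ [13/37, 19/37) → index 2
j=4: u_4=55/96 ∈ [19/37, 27/37) → index 3
j=5: u_5=67/96 ∈ [19/37, 27/37) → index 3
j=6: u_6=79/96 ∈ [30/37, 1) → index 7
j=7: u_7=91/96 ∈ [30/37, 1) → index 7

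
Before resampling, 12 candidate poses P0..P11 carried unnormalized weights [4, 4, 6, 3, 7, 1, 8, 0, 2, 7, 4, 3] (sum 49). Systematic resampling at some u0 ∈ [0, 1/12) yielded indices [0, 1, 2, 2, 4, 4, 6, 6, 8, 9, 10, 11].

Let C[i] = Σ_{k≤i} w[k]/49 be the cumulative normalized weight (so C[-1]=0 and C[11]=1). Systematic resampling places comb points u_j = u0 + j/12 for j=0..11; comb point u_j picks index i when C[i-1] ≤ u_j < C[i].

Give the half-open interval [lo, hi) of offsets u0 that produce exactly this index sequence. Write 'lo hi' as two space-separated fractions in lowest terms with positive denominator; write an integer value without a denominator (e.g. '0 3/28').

1/42 1/28

C = [4/49, 8/49, 2/7, 17/49, 24/49, 25/49, 33/49, 33/49, 5/7, 6/7, 46/49, 1]
j=0 picked index 0: u0 ∈ [0, 4/49)
j=1 picked index 1: u0 ∈ [-1/588, 47/588)
j=2 picked index 2: u0 ∈ [-1/294, 5/42)
j=3 picked index 2: u0 ∈ [-17/196, 1/28)
j=4 picked index 4: u0 ∈ [2/147, 23/147)
j=5 picked index 4: u0 ∈ [-41/588, 43/588)
j=6 picked index 6: u0 ∈ [1/98, 17/98)
j=7 picked index 6: u0 ∈ [-43/588, 53/588)
j=8 picked index 8: u0 ∈ [1/147, 1/21)
j=9 picked index 9: u0 ∈ [-1/28, 3/28)
j=10 picked index 10: u0 ∈ [1/42, 31/294)
j=11 picked index 11: u0 ∈ [13/588, 1/12)
intersection: [1/42, 1/28)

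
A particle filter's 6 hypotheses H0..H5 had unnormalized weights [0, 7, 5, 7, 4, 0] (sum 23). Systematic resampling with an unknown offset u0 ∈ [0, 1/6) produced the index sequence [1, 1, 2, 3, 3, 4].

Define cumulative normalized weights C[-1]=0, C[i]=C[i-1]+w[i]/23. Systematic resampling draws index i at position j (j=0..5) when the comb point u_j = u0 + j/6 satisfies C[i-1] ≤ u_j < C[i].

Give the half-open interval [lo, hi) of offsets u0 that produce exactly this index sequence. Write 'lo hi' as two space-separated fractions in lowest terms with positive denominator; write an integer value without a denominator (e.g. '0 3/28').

C = [0, 7/23, 12/23, 19/23, 1, 1]
j=0 picked index 1: u0 ∈ [0, 7/23)
j=1 picked index 1: u0 ∈ [-1/6, 19/138)
j=2 picked index 2: u0 ∈ [-2/69, 13/69)
j=3 picked index 3: u0 ∈ [1/46, 15/46)
j=4 picked index 3: u0 ∈ [-10/69, 11/69)
j=5 picked index 4: u0 ∈ [-1/138, 1/6)
intersection: [1/46, 19/138)

1/46 19/138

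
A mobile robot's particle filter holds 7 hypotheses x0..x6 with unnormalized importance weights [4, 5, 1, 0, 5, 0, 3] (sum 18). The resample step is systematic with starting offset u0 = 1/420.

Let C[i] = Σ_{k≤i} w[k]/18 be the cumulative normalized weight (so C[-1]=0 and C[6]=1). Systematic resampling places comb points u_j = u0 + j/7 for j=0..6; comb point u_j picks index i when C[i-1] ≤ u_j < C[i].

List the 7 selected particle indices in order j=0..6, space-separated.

C = [2/9, 1/2, 5/9, 5/9, 5/6, 5/6, 1]
j=0: u_0=1/420 ∈ [0, 2/9) → index 0
j=1: u_1=61/420 ∈ [0, 2/9) → index 0
j=2: u_2=121/420 ∈ [2/9, 1/2) → index 1
j=3: u_3=181/420 ∈ [2/9, 1/2) → index 1
j=4: u_4=241/420 ∈ [5/9, 5/6) → index 4
j=5: u_5=43/60 ∈ [5/9, 5/6) → index 4
j=6: u_6=361/420 ∈ [5/6, 1) → index 6

0 0 1 1 4 4 6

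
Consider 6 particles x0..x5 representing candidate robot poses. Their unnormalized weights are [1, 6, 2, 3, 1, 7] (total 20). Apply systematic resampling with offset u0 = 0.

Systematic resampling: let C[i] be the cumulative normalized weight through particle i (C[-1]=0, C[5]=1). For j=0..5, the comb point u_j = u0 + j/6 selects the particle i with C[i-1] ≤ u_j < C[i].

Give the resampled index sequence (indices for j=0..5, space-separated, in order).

C = [1/20, 7/20, 9/20, 3/5, 13/20, 1]
j=0: u_0=0 ∈ [0, 1/20) → index 0
j=1: u_1=1/6 ∈ [1/20, 7/20) → index 1
j=2: u_2=1/3 ∈ [1/20, 7/20) → index 1
j=3: u_3=1/2 ∈ [9/20, 3/5) → index 3
j=4: u_4=2/3 ∈ [13/20, 1) → index 5
j=5: u_5=5/6 ∈ [13/20, 1) → index 5

0 1 1 3 5 5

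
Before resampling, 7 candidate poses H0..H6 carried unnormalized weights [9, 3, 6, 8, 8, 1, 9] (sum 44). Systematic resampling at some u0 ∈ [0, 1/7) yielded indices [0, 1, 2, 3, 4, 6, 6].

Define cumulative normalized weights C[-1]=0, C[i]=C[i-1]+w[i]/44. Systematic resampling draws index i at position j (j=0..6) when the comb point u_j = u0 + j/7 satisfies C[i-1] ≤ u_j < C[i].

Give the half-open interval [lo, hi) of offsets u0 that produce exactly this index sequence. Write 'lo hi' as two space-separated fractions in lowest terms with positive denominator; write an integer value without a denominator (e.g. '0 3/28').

C = [9/44, 3/11, 9/22, 13/22, 17/22, 35/44, 1]
j=0 picked index 0: u0 ∈ [0, 9/44)
j=1 picked index 1: u0 ∈ [19/308, 10/77)
j=2 picked index 2: u0 ∈ [-1/77, 19/154)
j=3 picked index 3: u0 ∈ [-3/154, 25/154)
j=4 picked index 4: u0 ∈ [3/154, 31/154)
j=5 picked index 6: u0 ∈ [25/308, 2/7)
j=6 picked index 6: u0 ∈ [-19/308, 1/7)
intersection: [25/308, 19/154)

25/308 19/154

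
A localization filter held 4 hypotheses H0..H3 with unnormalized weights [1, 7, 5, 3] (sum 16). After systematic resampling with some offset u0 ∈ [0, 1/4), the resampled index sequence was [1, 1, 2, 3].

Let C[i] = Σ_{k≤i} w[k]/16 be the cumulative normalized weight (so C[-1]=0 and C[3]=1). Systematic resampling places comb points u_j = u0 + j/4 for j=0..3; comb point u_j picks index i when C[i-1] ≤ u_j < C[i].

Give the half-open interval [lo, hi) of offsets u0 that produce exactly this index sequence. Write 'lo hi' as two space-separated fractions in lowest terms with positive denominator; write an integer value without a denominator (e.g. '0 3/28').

C = [1/16, 1/2, 13/16, 1]
j=0 picked index 1: u0 ∈ [1/16, 1/2)
j=1 picked index 1: u0 ∈ [-3/16, 1/4)
j=2 picked index 2: u0 ∈ [0, 5/16)
j=3 picked index 3: u0 ∈ [1/16, 1/4)
intersection: [1/16, 1/4)

1/16 1/4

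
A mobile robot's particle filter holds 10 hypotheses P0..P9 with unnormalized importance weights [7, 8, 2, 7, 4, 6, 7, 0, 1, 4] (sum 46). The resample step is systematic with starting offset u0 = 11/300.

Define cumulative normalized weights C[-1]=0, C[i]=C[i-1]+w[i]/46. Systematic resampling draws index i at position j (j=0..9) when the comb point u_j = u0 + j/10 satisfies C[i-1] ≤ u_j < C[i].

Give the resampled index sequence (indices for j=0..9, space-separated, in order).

0 0 1 2 3 4 5 5 6 9

C = [7/46, 15/46, 17/46, 12/23, 14/23, 17/23, 41/46, 41/46, 21/23, 1]
j=0: u_0=11/300 ∈ [0, 7/46) → index 0
j=1: u_1=41/300 ∈ [0, 7/46) → index 0
j=2: u_2=71/300 ∈ [7/46, 15/46) → index 1
j=3: u_3=101/300 ∈ [15/46, 17/46) → index 2
j=4: u_4=131/300 ∈ [17/46, 12/23) → index 3
j=5: u_5=161/300 ∈ [12/23, 14/23) → index 4
j=6: u_6=191/300 ∈ [14/23, 17/23) → index 5
j=7: u_7=221/300 ∈ [14/23, 17/23) → index 5
j=8: u_8=251/300 ∈ [17/23, 41/46) → index 6
j=9: u_9=281/300 ∈ [21/23, 1) → index 9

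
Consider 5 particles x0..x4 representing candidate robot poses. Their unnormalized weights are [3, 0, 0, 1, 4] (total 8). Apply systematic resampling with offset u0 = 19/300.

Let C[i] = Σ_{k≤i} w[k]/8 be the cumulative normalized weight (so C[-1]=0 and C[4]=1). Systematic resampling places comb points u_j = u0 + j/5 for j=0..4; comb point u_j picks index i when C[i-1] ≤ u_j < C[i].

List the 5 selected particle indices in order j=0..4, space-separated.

0 0 3 4 4

C = [3/8, 3/8, 3/8, 1/2, 1]
j=0: u_0=19/300 ∈ [0, 3/8) → index 0
j=1: u_1=79/300 ∈ [0, 3/8) → index 0
j=2: u_2=139/300 ∈ [3/8, 1/2) → index 3
j=3: u_3=199/300 ∈ [1/2, 1) → index 4
j=4: u_4=259/300 ∈ [1/2, 1) → index 4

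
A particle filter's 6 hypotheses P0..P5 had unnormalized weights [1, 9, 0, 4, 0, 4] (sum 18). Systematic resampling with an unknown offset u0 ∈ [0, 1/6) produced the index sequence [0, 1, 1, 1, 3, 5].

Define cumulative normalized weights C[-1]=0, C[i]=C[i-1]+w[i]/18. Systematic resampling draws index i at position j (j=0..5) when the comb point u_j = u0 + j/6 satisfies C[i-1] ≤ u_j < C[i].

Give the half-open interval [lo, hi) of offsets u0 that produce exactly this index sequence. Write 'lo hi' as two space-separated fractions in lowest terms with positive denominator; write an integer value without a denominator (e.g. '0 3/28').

C = [1/18, 5/9, 5/9, 7/9, 7/9, 1]
j=0 picked index 0: u0 ∈ [0, 1/18)
j=1 picked index 1: u0 ∈ [-1/9, 7/18)
j=2 picked index 1: u0 ∈ [-5/18, 2/9)
j=3 picked index 1: u0 ∈ [-4/9, 1/18)
j=4 picked index 3: u0 ∈ [-1/9, 1/9)
j=5 picked index 5: u0 ∈ [-1/18, 1/6)
intersection: [0, 1/18)

0 1/18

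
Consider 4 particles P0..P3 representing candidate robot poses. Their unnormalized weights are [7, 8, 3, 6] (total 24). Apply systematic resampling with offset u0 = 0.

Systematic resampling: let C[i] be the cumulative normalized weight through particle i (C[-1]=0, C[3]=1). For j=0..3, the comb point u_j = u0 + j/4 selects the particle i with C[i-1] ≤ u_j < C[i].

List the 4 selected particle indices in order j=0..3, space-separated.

C = [7/24, 5/8, 3/4, 1]
j=0: u_0=0 ∈ [0, 7/24) → index 0
j=1: u_1=1/4 ∈ [0, 7/24) → index 0
j=2: u_2=1/2 ∈ [7/24, 5/8) → index 1
j=3: u_3=3/4 ∈ [3/4, 1) → index 3

0 0 1 3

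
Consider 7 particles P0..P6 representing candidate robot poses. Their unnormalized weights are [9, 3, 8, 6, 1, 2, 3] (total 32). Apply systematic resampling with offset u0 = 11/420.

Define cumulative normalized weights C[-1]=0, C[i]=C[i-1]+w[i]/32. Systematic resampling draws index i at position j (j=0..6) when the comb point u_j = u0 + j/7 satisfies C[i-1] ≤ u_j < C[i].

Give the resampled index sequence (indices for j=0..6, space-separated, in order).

0 0 1 2 2 3 5

C = [9/32, 3/8, 5/8, 13/16, 27/32, 29/32, 1]
j=0: u_0=11/420 ∈ [0, 9/32) → index 0
j=1: u_1=71/420 ∈ [0, 9/32) → index 0
j=2: u_2=131/420 ∈ [9/32, 3/8) → index 1
j=3: u_3=191/420 ∈ [3/8, 5/8) → index 2
j=4: u_4=251/420 ∈ [3/8, 5/8) → index 2
j=5: u_5=311/420 ∈ [5/8, 13/16) → index 3
j=6: u_6=53/60 ∈ [27/32, 29/32) → index 5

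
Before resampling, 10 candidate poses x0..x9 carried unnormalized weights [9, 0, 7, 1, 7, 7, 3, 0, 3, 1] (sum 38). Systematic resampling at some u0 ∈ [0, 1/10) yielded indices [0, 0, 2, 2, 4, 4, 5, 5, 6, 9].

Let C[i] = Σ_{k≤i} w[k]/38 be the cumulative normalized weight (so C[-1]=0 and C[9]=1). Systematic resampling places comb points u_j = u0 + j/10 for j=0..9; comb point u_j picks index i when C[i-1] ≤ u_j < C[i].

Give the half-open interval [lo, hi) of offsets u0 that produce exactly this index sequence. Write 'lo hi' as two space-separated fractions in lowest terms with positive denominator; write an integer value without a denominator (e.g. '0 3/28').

7/95 9/95

C = [9/38, 9/38, 8/19, 17/38, 12/19, 31/38, 17/19, 17/19, 37/38, 1]
j=0 picked index 0: u0 ∈ [0, 9/38)
j=1 picked index 0: u0 ∈ [-1/10, 13/95)
j=2 picked index 2: u0 ∈ [7/190, 21/95)
j=3 picked index 2: u0 ∈ [-6/95, 23/190)
j=4 picked index 4: u0 ∈ [9/190, 22/95)
j=5 picked index 4: u0 ∈ [-1/19, 5/38)
j=6 picked index 5: u0 ∈ [3/95, 41/190)
j=7 picked index 5: u0 ∈ [-13/190, 11/95)
j=8 picked index 6: u0 ∈ [3/190, 9/95)
j=9 picked index 9: u0 ∈ [7/95, 1/10)
intersection: [7/95, 9/95)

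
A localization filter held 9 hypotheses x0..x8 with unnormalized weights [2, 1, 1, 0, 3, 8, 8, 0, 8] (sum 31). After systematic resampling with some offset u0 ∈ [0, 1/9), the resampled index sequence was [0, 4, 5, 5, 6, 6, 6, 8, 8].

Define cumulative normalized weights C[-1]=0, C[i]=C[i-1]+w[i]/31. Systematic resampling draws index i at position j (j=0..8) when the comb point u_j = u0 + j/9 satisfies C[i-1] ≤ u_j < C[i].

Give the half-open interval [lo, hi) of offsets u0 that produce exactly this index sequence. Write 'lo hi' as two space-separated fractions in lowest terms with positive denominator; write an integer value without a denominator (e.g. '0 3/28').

C = [2/31, 3/31, 4/31, 4/31, 7/31, 15/31, 23/31, 23/31, 1]
j=0 picked index 0: u0 ∈ [0, 2/31)
j=1 picked index 4: u0 ∈ [5/279, 32/279)
j=2 picked index 5: u0 ∈ [1/279, 73/279)
j=3 picked index 5: u0 ∈ [-10/93, 14/93)
j=4 picked index 6: u0 ∈ [11/279, 83/279)
j=5 picked index 6: u0 ∈ [-20/279, 52/279)
j=6 picked index 6: u0 ∈ [-17/93, 7/93)
j=7 picked index 8: u0 ∈ [-10/279, 2/9)
j=8 picked index 8: u0 ∈ [-41/279, 1/9)
intersection: [11/279, 2/31)

11/279 2/31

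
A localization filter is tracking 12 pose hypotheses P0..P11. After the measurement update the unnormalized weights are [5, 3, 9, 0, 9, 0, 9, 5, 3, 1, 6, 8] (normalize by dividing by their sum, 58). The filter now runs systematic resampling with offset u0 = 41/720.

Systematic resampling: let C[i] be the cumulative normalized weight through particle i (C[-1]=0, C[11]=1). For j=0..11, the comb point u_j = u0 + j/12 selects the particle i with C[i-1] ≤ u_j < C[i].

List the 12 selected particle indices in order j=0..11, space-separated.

C = [5/58, 4/29, 17/58, 17/58, 13/29, 13/29, 35/58, 20/29, 43/58, 22/29, 25/29, 1]
j=0: u_0=41/720 ∈ [0, 5/58) → index 0
j=1: u_1=101/720 ∈ [4/29, 17/58) → index 2
j=2: u_2=161/720 ∈ [4/29, 17/58) → index 2
j=3: u_3=221/720 ∈ [17/58, 13/29) → index 4
j=4: u_4=281/720 ∈ [17/58, 13/29) → index 4
j=5: u_5=341/720 ∈ [13/29, 35/58) → index 6
j=6: u_6=401/720 ∈ [13/29, 35/58) → index 6
j=7: u_7=461/720 ∈ [35/58, 20/29) → index 7
j=8: u_8=521/720 ∈ [20/29, 43/58) → index 8
j=9: u_9=581/720 ∈ [22/29, 25/29) → index 10
j=10: u_10=641/720 ∈ [25/29, 1) → index 11
j=11: u_11=701/720 ∈ [25/29, 1) → index 11

0 2 2 4 4 6 6 7 8 10 11 11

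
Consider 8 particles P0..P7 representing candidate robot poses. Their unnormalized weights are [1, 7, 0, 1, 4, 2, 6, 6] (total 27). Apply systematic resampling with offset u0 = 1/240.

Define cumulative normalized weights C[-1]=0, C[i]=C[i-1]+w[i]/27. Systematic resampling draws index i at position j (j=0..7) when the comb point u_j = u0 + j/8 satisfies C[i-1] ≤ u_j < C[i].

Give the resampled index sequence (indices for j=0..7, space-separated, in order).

0 1 1 4 5 6 6 7

C = [1/27, 8/27, 8/27, 1/3, 13/27, 5/9, 7/9, 1]
j=0: u_0=1/240 ∈ [0, 1/27) → index 0
j=1: u_1=31/240 ∈ [1/27, 8/27) → index 1
j=2: u_2=61/240 ∈ [1/27, 8/27) → index 1
j=3: u_3=91/240 ∈ [1/3, 13/27) → index 4
j=4: u_4=121/240 ∈ [13/27, 5/9) → index 5
j=5: u_5=151/240 ∈ [5/9, 7/9) → index 6
j=6: u_6=181/240 ∈ [5/9, 7/9) → index 6
j=7: u_7=211/240 ∈ [7/9, 1) → index 7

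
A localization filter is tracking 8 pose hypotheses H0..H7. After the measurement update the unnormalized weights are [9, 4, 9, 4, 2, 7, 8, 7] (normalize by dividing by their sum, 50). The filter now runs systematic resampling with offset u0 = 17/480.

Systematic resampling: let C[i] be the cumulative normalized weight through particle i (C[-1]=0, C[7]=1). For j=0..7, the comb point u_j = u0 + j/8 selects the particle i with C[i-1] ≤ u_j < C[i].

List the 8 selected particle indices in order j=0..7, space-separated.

C = [9/50, 13/50, 11/25, 13/25, 14/25, 7/10, 43/50, 1]
j=0: u_0=17/480 ∈ [0, 9/50) → index 0
j=1: u_1=77/480 ∈ [0, 9/50) → index 0
j=2: u_2=137/480 ∈ [13/50, 11/25) → index 2
j=3: u_3=197/480 ∈ [13/50, 11/25) → index 2
j=4: u_4=257/480 ∈ [13/25, 14/25) → index 4
j=5: u_5=317/480 ∈ [14/25, 7/10) → index 5
j=6: u_6=377/480 ∈ [7/10, 43/50) → index 6
j=7: u_7=437/480 ∈ [43/50, 1) → index 7

0 0 2 2 4 5 6 7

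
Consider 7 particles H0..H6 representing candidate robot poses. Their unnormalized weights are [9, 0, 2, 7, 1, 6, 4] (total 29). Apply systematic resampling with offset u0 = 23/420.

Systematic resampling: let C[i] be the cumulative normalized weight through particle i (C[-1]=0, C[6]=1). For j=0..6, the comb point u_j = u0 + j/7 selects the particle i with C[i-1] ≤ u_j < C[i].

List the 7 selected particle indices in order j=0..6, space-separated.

0 0 2 3 4 5 6

C = [9/29, 9/29, 11/29, 18/29, 19/29, 25/29, 1]
j=0: u_0=23/420 ∈ [0, 9/29) → index 0
j=1: u_1=83/420 ∈ [0, 9/29) → index 0
j=2: u_2=143/420 ∈ [9/29, 11/29) → index 2
j=3: u_3=29/60 ∈ [11/29, 18/29) → index 3
j=4: u_4=263/420 ∈ [18/29, 19/29) → index 4
j=5: u_5=323/420 ∈ [19/29, 25/29) → index 5
j=6: u_6=383/420 ∈ [25/29, 1) → index 6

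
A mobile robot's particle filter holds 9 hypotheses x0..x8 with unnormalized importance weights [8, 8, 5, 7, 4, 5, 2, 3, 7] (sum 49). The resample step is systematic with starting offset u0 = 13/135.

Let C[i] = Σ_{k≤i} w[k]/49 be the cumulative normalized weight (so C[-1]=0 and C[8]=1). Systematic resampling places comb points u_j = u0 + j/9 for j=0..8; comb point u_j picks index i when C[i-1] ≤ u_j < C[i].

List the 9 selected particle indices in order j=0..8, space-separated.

0 1 1 3 3 4 6 8 8

C = [8/49, 16/49, 3/7, 4/7, 32/49, 37/49, 39/49, 6/7, 1]
j=0: u_0=13/135 ∈ [0, 8/49) → index 0
j=1: u_1=28/135 ∈ [8/49, 16/49) → index 1
j=2: u_2=43/135 ∈ [8/49, 16/49) → index 1
j=3: u_3=58/135 ∈ [3/7, 4/7) → index 3
j=4: u_4=73/135 ∈ [3/7, 4/7) → index 3
j=5: u_5=88/135 ∈ [4/7, 32/49) → index 4
j=6: u_6=103/135 ∈ [37/49, 39/49) → index 6
j=7: u_7=118/135 ∈ [6/7, 1) → index 8
j=8: u_8=133/135 ∈ [6/7, 1) → index 8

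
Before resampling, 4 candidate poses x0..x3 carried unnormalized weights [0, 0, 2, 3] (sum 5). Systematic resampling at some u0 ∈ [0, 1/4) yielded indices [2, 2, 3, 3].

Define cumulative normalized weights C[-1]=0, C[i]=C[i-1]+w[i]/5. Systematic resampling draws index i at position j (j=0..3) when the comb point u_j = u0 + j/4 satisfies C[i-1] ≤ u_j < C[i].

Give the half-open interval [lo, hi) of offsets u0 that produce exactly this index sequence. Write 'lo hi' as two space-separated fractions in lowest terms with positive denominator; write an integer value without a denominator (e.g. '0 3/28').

C = [0, 0, 2/5, 1]
j=0 picked index 2: u0 ∈ [0, 2/5)
j=1 picked index 2: u0 ∈ [-1/4, 3/20)
j=2 picked index 3: u0 ∈ [-1/10, 1/2)
j=3 picked index 3: u0 ∈ [-7/20, 1/4)
intersection: [0, 3/20)

0 3/20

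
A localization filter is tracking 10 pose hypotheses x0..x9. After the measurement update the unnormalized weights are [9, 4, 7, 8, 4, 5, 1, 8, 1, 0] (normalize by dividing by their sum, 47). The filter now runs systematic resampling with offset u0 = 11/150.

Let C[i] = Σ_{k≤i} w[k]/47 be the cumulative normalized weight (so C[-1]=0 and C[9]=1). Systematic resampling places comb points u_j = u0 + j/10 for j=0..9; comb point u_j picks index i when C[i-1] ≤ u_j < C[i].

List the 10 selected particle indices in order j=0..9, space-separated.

C = [9/47, 13/47, 20/47, 28/47, 32/47, 37/47, 38/47, 46/47, 1, 1]
j=0: u_0=11/150 ∈ [0, 9/47) → index 0
j=1: u_1=13/75 ∈ [0, 9/47) → index 0
j=2: u_2=41/150 ∈ [9/47, 13/47) → index 1
j=3: u_3=28/75 ∈ [13/47, 20/47) → index 2
j=4: u_4=71/150 ∈ [20/47, 28/47) → index 3
j=5: u_5=43/75 ∈ [20/47, 28/47) → index 3
j=6: u_6=101/150 ∈ [28/47, 32/47) → index 4
j=7: u_7=58/75 ∈ [32/47, 37/47) → index 5
j=8: u_8=131/150 ∈ [38/47, 46/47) → index 7
j=9: u_9=73/75 ∈ [38/47, 46/47) → index 7

0 0 1 2 3 3 4 5 7 7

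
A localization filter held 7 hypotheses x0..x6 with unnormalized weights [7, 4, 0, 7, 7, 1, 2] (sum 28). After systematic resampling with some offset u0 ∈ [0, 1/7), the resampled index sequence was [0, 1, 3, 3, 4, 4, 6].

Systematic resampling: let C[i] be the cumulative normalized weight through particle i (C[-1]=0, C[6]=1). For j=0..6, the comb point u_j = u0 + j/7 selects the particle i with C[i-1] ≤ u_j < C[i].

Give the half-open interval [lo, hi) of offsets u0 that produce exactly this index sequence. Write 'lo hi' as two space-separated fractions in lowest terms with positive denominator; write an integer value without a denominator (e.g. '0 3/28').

C = [1/4, 11/28, 11/28, 9/14, 25/28, 13/14, 1]
j=0 picked index 0: u0 ∈ [0, 1/4)
j=1 picked index 1: u0 ∈ [3/28, 1/4)
j=2 picked index 3: u0 ∈ [3/28, 5/14)
j=3 picked index 3: u0 ∈ [-1/28, 3/14)
j=4 picked index 4: u0 ∈ [1/14, 9/28)
j=5 picked index 4: u0 ∈ [-1/14, 5/28)
j=6 picked index 6: u0 ∈ [1/14, 1/7)
intersection: [3/28, 1/7)

3/28 1/7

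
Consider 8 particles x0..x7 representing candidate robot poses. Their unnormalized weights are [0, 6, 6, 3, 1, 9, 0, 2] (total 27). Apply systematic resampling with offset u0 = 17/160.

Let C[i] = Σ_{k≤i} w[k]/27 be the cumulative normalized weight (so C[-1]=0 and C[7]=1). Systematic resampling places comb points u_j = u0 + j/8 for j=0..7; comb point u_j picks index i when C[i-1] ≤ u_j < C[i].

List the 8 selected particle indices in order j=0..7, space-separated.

1 2 2 3 5 5 5 7

C = [0, 2/9, 4/9, 5/9, 16/27, 25/27, 25/27, 1]
j=0: u_0=17/160 ∈ [0, 2/9) → index 1
j=1: u_1=37/160 ∈ [2/9, 4/9) → index 2
j=2: u_2=57/160 ∈ [2/9, 4/9) → index 2
j=3: u_3=77/160 ∈ [4/9, 5/9) → index 3
j=4: u_4=97/160 ∈ [16/27, 25/27) → index 5
j=5: u_5=117/160 ∈ [16/27, 25/27) → index 5
j=6: u_6=137/160 ∈ [16/27, 25/27) → index 5
j=7: u_7=157/160 ∈ [25/27, 1) → index 7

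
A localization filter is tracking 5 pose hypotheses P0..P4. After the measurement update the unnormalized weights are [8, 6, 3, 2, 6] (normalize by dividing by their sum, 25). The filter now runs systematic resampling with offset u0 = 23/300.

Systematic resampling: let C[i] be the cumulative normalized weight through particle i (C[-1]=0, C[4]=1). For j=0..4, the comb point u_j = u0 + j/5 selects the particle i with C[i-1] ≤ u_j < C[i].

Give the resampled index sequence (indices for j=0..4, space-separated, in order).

C = [8/25, 14/25, 17/25, 19/25, 1]
j=0: u_0=23/300 ∈ [0, 8/25) → index 0
j=1: u_1=83/300 ∈ [0, 8/25) → index 0
j=2: u_2=143/300 ∈ [8/25, 14/25) → index 1
j=3: u_3=203/300 ∈ [14/25, 17/25) → index 2
j=4: u_4=263/300 ∈ [19/25, 1) → index 4

0 0 1 2 4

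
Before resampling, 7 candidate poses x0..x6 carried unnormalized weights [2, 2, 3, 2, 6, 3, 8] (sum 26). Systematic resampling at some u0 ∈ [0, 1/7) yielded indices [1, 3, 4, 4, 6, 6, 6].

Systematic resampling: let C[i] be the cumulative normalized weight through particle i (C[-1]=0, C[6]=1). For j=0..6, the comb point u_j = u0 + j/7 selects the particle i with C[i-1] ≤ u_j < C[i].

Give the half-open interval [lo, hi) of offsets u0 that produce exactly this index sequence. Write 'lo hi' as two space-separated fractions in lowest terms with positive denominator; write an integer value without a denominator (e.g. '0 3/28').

23/182 1/7

C = [1/13, 2/13, 7/26, 9/26, 15/26, 9/13, 1]
j=0 picked index 1: u0 ∈ [1/13, 2/13)
j=1 picked index 3: u0 ∈ [23/182, 37/182)
j=2 picked index 4: u0 ∈ [11/182, 53/182)
j=3 picked index 4: u0 ∈ [-15/182, 27/182)
j=4 picked index 6: u0 ∈ [11/91, 3/7)
j=5 picked index 6: u0 ∈ [-2/91, 2/7)
j=6 picked index 6: u0 ∈ [-15/91, 1/7)
intersection: [23/182, 1/7)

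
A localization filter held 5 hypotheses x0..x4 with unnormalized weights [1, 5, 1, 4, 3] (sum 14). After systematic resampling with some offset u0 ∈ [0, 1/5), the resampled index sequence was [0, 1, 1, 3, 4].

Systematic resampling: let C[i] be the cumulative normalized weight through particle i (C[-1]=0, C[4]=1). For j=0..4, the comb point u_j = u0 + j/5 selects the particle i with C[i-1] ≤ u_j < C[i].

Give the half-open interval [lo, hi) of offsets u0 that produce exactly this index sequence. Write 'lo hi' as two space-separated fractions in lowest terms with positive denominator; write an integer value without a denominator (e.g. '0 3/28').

C = [1/14, 3/7, 1/2, 11/14, 1]
j=0 picked index 0: u0 ∈ [0, 1/14)
j=1 picked index 1: u0 ∈ [-9/70, 8/35)
j=2 picked index 1: u0 ∈ [-23/70, 1/35)
j=3 picked index 3: u0 ∈ [-1/10, 13/70)
j=4 picked index 4: u0 ∈ [-1/70, 1/5)
intersection: [0, 1/35)

0 1/35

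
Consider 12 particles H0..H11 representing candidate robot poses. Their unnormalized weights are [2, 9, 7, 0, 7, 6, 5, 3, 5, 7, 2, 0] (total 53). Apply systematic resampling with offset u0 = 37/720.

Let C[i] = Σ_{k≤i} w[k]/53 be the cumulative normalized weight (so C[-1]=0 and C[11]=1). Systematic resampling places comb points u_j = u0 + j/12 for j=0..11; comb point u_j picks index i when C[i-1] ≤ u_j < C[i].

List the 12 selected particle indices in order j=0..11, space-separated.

1 1 2 2 4 4 5 6 7 8 9 10

C = [2/53, 11/53, 18/53, 18/53, 25/53, 31/53, 36/53, 39/53, 44/53, 51/53, 1, 1]
j=0: u_0=37/720 ∈ [2/53, 11/53) → index 1
j=1: u_1=97/720 ∈ [2/53, 11/53) → index 1
j=2: u_2=157/720 ∈ [11/53, 18/53) → index 2
j=3: u_3=217/720 ∈ [11/53, 18/53) → index 2
j=4: u_4=277/720 ∈ [18/53, 25/53) → index 4
j=5: u_5=337/720 ∈ [18/53, 25/53) → index 4
j=6: u_6=397/720 ∈ [25/53, 31/53) → index 5
j=7: u_7=457/720 ∈ [31/53, 36/53) → index 6
j=8: u_8=517/720 ∈ [36/53, 39/53) → index 7
j=9: u_9=577/720 ∈ [39/53, 44/53) → index 8
j=10: u_10=637/720 ∈ [44/53, 51/53) → index 9
j=11: u_11=697/720 ∈ [51/53, 1) → index 10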